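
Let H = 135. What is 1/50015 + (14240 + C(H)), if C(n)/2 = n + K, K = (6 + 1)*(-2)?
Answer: 724317231/50015 ≈ 14482.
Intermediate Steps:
K = -14 (K = 7*(-2) = -14)
C(n) = -28 + 2*n (C(n) = 2*(n - 14) = 2*(-14 + n) = -28 + 2*n)
1/50015 + (14240 + C(H)) = 1/50015 + (14240 + (-28 + 2*135)) = 1/50015 + (14240 + (-28 + 270)) = 1/50015 + (14240 + 242) = 1/50015 + 14482 = 724317231/50015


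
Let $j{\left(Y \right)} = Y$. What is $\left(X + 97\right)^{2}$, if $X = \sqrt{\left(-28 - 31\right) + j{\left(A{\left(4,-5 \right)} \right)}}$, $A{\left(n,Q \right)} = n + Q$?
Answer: $9349 + 388 i \sqrt{15} \approx 9349.0 + 1502.7 i$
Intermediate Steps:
$A{\left(n,Q \right)} = Q + n$
$X = 2 i \sqrt{15}$ ($X = \sqrt{\left(-28 - 31\right) + \left(-5 + 4\right)} = \sqrt{-59 - 1} = \sqrt{-60} = 2 i \sqrt{15} \approx 7.746 i$)
$\left(X + 97\right)^{2} = \left(2 i \sqrt{15} + 97\right)^{2} = \left(97 + 2 i \sqrt{15}\right)^{2}$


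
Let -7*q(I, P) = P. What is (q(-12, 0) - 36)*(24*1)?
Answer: -864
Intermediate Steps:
q(I, P) = -P/7
(q(-12, 0) - 36)*(24*1) = (-⅐*0 - 36)*(24*1) = (0 - 36)*24 = -36*24 = -864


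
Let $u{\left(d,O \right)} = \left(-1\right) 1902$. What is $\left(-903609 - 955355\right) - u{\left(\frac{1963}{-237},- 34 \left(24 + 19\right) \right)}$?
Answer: $-1857062$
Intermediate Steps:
$u{\left(d,O \right)} = -1902$
$\left(-903609 - 955355\right) - u{\left(\frac{1963}{-237},- 34 \left(24 + 19\right) \right)} = \left(-903609 - 955355\right) - -1902 = -1858964 + 1902 = -1857062$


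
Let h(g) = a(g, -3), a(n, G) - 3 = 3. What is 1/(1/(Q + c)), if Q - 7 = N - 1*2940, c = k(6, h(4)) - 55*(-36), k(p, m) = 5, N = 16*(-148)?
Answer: -3316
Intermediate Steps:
a(n, G) = 6 (a(n, G) = 3 + 3 = 6)
N = -2368
h(g) = 6
c = 1985 (c = 5 - 55*(-36) = 5 + 1980 = 1985)
Q = -5301 (Q = 7 + (-2368 - 1*2940) = 7 + (-2368 - 2940) = 7 - 5308 = -5301)
1/(1/(Q + c)) = 1/(1/(-5301 + 1985)) = 1/(1/(-3316)) = 1/(-1/3316) = -3316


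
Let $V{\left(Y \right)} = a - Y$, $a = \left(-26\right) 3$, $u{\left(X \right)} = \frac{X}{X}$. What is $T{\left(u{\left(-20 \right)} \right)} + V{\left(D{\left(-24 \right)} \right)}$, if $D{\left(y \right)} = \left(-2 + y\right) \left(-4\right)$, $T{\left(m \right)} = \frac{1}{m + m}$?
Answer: $- \frac{363}{2} \approx -181.5$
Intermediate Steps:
$u{\left(X \right)} = 1$
$T{\left(m \right)} = \frac{1}{2 m}$
$a = -78$
$D{\left(y \right)} = 8 - 4 y$
$V{\left(Y \right)} = -78 - Y$
$T{\left(u{\left(-20 \right)} \right)} + V{\left(D{\left(-24 \right)} \right)} = \frac{1}{2 \cdot 1} - \left(86 + 96\right) = \frac{1}{2} \cdot 1 - 182 = \frac{1}{2} - 182 = - \frac{363}{2}$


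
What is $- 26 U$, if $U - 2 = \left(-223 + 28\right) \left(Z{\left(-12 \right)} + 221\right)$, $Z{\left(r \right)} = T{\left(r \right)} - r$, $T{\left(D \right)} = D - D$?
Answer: $1181258$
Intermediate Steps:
$T{\left(D \right)} = 0$
$Z{\left(r \right)} = - r$ ($Z{\left(r \right)} = 0 - r = - r$)
$U = -45433$ ($U = 2 + \left(-223 + 28\right) \left(\left(-1\right) \left(-12\right) + 221\right) = 2 - 195 \left(12 + 221\right) = 2 - 45435 = -45433$)
$- 26 U = \left(-26\right) \left(-45433\right) = 1181258$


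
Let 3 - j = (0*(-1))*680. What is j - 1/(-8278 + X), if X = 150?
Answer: 24385/8128 ≈ 3.0001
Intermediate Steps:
j = 3 (j = 3 - 0*(-1)*680 = 3 - 0*680 = 3 - 1*0 = 3 + 0 = 3)
j - 1/(-8278 + X) = 3 - 1/(-8278 + 150) = 3 - 1/(-8128) = 3 - 1*(-1/8128) = 3 + 1/8128 = 24385/8128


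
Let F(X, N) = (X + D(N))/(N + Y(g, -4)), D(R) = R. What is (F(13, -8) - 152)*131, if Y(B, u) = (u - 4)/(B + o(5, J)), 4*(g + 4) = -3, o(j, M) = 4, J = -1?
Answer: -157331/8 ≈ -19666.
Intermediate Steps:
g = -19/4 (g = -4 + (¼)*(-3) = -4 - ¾ = -19/4 ≈ -4.7500)
Y(B, u) = (-4 + u)/(4 + B) (Y(B, u) = (u - 4)/(B + 4) = (-4 + u)/(4 + B))
F(X, N) = (N + X)/(32/3 + N) (F(X, N) = (X + N)/(N + (-4 - 4)/(4 - 19/4)) = (N + X)/(N - 8/(-¾)) = (N + X)/(N - 4/3*(-8)) = (N + X)/(N + 32/3) = (N + X)/(32/3 + N))
(F(13, -8) - 152)*131 = (3*(-8 + 13)/(32 + 3*(-8)) - 152)*131 = (3*5/(32 - 24) - 152)*131 = (3*5/8 - 152)*131 = (3*(⅛)*5 - 152)*131 = (15/8 - 152)*131 = -1201/8*131 = -157331/8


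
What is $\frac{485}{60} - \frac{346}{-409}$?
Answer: $\frac{43825}{4908} \approx 8.9293$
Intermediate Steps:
$\frac{485}{60} - \frac{346}{-409} = 485 \cdot \frac{1}{60} - - \frac{346}{409} = \frac{97}{12} + \frac{346}{409} = \frac{43825}{4908}$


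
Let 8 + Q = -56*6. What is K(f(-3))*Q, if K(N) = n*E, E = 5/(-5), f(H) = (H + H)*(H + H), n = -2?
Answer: -688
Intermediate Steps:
f(H) = 4*H² (f(H) = (2*H)*(2*H) = 4*H²)
E = -1 (E = 5*(-⅕) = -1)
K(N) = 2 (K(N) = -2*(-1) = 2)
Q = -344 (Q = -8 - 56*6 = -8 - 336 = -344)
K(f(-3))*Q = 2*(-344) = -688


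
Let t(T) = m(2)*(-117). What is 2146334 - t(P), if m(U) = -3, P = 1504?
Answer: 2145983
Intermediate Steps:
t(T) = 351 (t(T) = -3*(-117) = 351)
2146334 - t(P) = 2146334 - 1*351 = 2146334 - 351 = 2145983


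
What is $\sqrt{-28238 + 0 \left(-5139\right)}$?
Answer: $i \sqrt{28238} \approx 168.04 i$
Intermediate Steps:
$\sqrt{-28238 + 0 \left(-5139\right)} = \sqrt{-28238 + 0} = \sqrt{-28238} = i \sqrt{28238}$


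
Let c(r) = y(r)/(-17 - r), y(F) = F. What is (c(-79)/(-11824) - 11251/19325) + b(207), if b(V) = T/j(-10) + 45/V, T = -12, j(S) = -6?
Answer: 532844938101/325839288800 ≈ 1.6353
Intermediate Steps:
c(r) = r/(-17 - r)
b(V) = 2 + 45/V (b(V) = -12/(-6) + 45/V = -12*(-⅙) + 45/V = 2 + 45/V)
(c(-79)/(-11824) - 11251/19325) + b(207) = (-1*(-79)/(17 - 79)/(-11824) - 11251/19325) + (2 + 45/207) = (-1*(-79)/(-62)*(-1/11824) - 11251*1/19325) + (2 + 45*(1/207)) = (-1*(-79)*(-1/62)*(-1/11824) - 11251/19325) + (2 + 5/23) = (-79/62*(-1/11824) - 11251/19325) + 51/23 = (79/733088 - 11251/19325) + 51/23 = -8246446413/14166925600 + 51/23 = 532844938101/325839288800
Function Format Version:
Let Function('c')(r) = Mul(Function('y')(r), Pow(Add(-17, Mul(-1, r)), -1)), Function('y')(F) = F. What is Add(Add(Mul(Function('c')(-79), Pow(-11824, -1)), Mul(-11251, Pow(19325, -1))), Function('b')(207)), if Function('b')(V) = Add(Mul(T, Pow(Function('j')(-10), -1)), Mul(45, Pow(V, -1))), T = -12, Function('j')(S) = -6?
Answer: Rational(532844938101, 325839288800) ≈ 1.6353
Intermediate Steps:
Function('c')(r) = Mul(r, Pow(Add(-17, Mul(-1, r)), -1))
Function('b')(V) = Add(2, Mul(45, Pow(V, -1))) (Function('b')(V) = Add(Mul(-12, Pow(-6, -1)), Mul(45, Pow(V, -1))) = Add(Mul(-12, Rational(-1, 6)), Mul(45, Pow(V, -1))) = Add(2, Mul(45, Pow(V, -1))))
Add(Add(Mul(Function('c')(-79), Pow(-11824, -1)), Mul(-11251, Pow(19325, -1))), Function('b')(207)) = Add(Add(Mul(Mul(-1, -79, Pow(Add(17, -79), -1)), Pow(-11824, -1)), Mul(-11251, Pow(19325, -1))), Add(2, Mul(45, Pow(207, -1)))) = Add(Add(Mul(Mul(-1, -79, Pow(-62, -1)), Rational(-1, 11824)), Mul(-11251, Rational(1, 19325))), Add(2, Mul(45, Rational(1, 207)))) = Add(Add(Mul(Mul(-1, -79, Rational(-1, 62)), Rational(-1, 11824)), Rational(-11251, 19325)), Add(2, Rational(5, 23))) = Add(Add(Mul(Rational(-79, 62), Rational(-1, 11824)), Rational(-11251, 19325)), Rational(51, 23)) = Add(Add(Rational(79, 733088), Rational(-11251, 19325)), Rational(51, 23)) = Add(Rational(-8246446413, 14166925600), Rational(51, 23)) = Rational(532844938101, 325839288800)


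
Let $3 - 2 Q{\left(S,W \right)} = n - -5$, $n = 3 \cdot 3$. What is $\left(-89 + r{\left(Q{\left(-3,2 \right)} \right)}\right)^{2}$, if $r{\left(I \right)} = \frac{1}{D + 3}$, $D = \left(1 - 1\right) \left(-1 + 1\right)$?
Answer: $\frac{70756}{9} \approx 7861.8$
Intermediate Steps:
$n = 9$
$D = 0$ ($D = 0 \cdot 0 = 0$)
$Q{\left(S,W \right)} = - \frac{11}{2}$ ($Q{\left(S,W \right)} = \frac{3}{2} - \frac{9 - -5}{2} = \frac{3}{2} - \frac{9 + 5}{2} = \frac{3}{2} - 7 = - \frac{11}{2}$)
$r{\left(I \right)} = \frac{1}{3}$ ($r{\left(I \right)} = \frac{1}{0 + 3} = \frac{1}{3}$)
$\left(-89 + r{\left(Q{\left(-3,2 \right)} \right)}\right)^{2} = \left(-89 + \frac{1}{3}\right)^{2} = \left(- \frac{266}{3}\right)^{2} = \frac{70756}{9}$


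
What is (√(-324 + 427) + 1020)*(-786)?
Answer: -801720 - 786*√103 ≈ -8.0970e+5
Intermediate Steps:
(√(-324 + 427) + 1020)*(-786) = (√103 + 1020)*(-786) = (1020 + √103)*(-786) = -801720 - 786*√103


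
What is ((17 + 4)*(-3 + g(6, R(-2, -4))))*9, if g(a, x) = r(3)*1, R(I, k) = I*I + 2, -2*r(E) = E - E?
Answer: -567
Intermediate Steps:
r(E) = 0 (r(E) = -(E - E)/2 = -1/2*0 = 0)
R(I, k) = 2 + I**2 (R(I, k) = I**2 + 2 = 2 + I**2)
g(a, x) = 0 (g(a, x) = 0*1 = 0)
((17 + 4)*(-3 + g(6, R(-2, -4))))*9 = ((17 + 4)*(-3 + 0))*9 = (21*(-3))*9 = -63*9 = -567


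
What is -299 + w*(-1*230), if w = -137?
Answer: 31211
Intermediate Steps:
-299 + w*(-1*230) = -299 - (-137)*230 = -299 - 137*(-230) = -299 + 31510 = 31211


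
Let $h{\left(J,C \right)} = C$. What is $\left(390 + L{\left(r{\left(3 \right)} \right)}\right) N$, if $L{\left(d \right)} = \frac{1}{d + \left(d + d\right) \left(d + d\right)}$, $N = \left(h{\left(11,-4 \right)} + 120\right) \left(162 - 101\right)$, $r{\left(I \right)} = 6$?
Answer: $\frac{206976538}{75} \approx 2.7597 \cdot 10^{6}$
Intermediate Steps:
$N = 7076$ ($N = \left(-4 + 120\right) \left(162 - 101\right) = 116 \cdot 61 = 7076$)
$L{\left(d \right)} = \frac{1}{d + 4 d^{2}}$ ($L{\left(d \right)} = \frac{1}{d + 2 d 2 d} = \frac{1}{d + 4 d^{2}}$)
$\left(390 + L{\left(r{\left(3 \right)} \right)}\right) N = \left(390 + \frac{1}{6 \left(1 + 4 \cdot 6\right)}\right) 7076 = \left(390 + \frac{1}{6 \left(1 + 24\right)}\right) 7076 = \left(390 + \frac{1}{6 \cdot 25}\right) 7076 = \left(390 + \frac{1}{6} \cdot \frac{1}{25}\right) 7076 = \left(390 + \frac{1}{150}\right) 7076 = \frac{58501}{150} \cdot 7076 = \frac{206976538}{75}$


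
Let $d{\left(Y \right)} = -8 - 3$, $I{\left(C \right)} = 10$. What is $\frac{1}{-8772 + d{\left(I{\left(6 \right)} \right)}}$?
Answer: $- \frac{1}{8783} \approx -0.00011386$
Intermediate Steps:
$d{\left(Y \right)} = -11$
$\frac{1}{-8772 + d{\left(I{\left(6 \right)} \right)}} = \frac{1}{-8772 - 11} = \frac{1}{-8783} = - \frac{1}{8783}$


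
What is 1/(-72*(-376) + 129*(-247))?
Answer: -1/4791 ≈ -0.00020872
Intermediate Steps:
1/(-72*(-376) + 129*(-247)) = 1/(27072 - 31863) = 1/(-4791) = -1/4791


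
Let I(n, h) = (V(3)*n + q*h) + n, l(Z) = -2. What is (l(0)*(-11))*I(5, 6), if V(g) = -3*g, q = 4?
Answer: -352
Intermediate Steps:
I(n, h) = -8*n + 4*h (I(n, h) = ((-3*3)*n + 4*h) + n = (-9*n + 4*h) + n = -8*n + 4*h)
(l(0)*(-11))*I(5, 6) = (-2*(-11))*(-8*5 + 4*6) = 22*(-40 + 24) = 22*(-16) = -352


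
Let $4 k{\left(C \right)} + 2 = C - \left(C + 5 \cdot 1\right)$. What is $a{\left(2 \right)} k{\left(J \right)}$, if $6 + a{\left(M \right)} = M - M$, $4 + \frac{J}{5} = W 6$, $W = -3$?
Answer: $\frac{21}{2} \approx 10.5$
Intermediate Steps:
$J = -110$ ($J = -20 + 5 \left(\left(-3\right) 6\right) = -20 + 5 \left(-18\right) = -20 - 90 = -110$)
$a{\left(M \right)} = -6$ ($a{\left(M \right)} = -6 + \left(M - M\right) = -6 + 0 = -6$)
$k{\left(C \right)} = - \frac{7}{4}$ ($k{\left(C \right)} = - \frac{1}{2} + \frac{C - \left(C + 5 \cdot 1\right)}{4} = - \frac{1}{2} + \frac{C - \left(C + 5\right)}{4} = - \frac{1}{2} + \frac{C - \left(5 + C\right)}{4} = - \frac{1}{2} + \frac{1}{4} \left(-5\right) = - \frac{1}{2} - \frac{5}{4} = - \frac{7}{4}$)
$a{\left(2 \right)} k{\left(J \right)} = \left(-6\right) \left(- \frac{7}{4}\right) = \frac{21}{2}$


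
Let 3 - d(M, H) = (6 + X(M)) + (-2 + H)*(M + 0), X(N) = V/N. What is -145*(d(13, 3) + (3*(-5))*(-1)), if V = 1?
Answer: 2030/13 ≈ 156.15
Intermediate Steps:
X(N) = 1/N
d(M, H) = -3 - 1/M - M*(-2 + H) (d(M, H) = 3 - ((6 + 1/M) + (-2 + H)*(M + 0)) = 3 - ((6 + 1/M) + (-2 + H)*M) = 3 - ((6 + 1/M) + M*(-2 + H)) = 3 - (6 + 1/M + M*(-2 + H)) = 3 + (-6 - 1/M - M*(-2 + H)) = -3 - 1/M - M*(-2 + H))
-145*(d(13, 3) + (3*(-5))*(-1)) = -145*((-3 - 1/13 + 2*13 - 1*3*13) + (3*(-5))*(-1)) = -145*((-3 - 1*1/13 + 26 - 39) - 15*(-1)) = -145*((-3 - 1/13 + 26 - 39) + 15) = -145*(-209/13 + 15) = -145*(-14/13) = 2030/13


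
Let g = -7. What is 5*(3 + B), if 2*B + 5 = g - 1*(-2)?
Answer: -10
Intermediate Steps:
B = -5 (B = -5/2 + (-7 - 1*(-2))/2 = -5/2 + (-7 + 2)/2 = -5/2 + (1/2)*(-5) = -5/2 - 5/2 = -5)
5*(3 + B) = 5*(3 - 5) = 5*(-2) = -10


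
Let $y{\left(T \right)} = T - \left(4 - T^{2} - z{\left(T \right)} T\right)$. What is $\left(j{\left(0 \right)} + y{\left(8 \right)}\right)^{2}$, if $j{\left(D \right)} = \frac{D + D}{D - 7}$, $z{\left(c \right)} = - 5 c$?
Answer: $63504$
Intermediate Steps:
$j{\left(D \right)} = \frac{2 D}{-7 + D}$
$y{\left(T \right)} = -4 + T - 4 T^{2}$ ($y{\left(T \right)} = T - \left(4 - T^{2} - - 5 T T\right) = T + \left(\left(T^{2} - 5 T^{2}\right) - 4\right) = T - \left(4 + 4 T^{2}\right) = -4 + T - 4 T^{2}$)
$\left(j{\left(0 \right)} + y{\left(8 \right)}\right)^{2} = \left(2 \cdot 0 \frac{1}{-7 + 0} - \left(-4 + 256\right)\right)^{2} = \left(2 \cdot 0 \frac{1}{-7} - 252\right)^{2} = \left(2 \cdot 0 \left(- \frac{1}{7}\right) - 252\right)^{2} = \left(0 - 252\right)^{2} = \left(-252\right)^{2} = 63504$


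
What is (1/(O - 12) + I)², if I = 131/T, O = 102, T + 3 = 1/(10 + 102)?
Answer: 69711312841/36360900 ≈ 1917.2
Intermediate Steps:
T = -335/112 (T = -3 + 1/(10 + 102) = -3 + 1/112 = -335/112 ≈ -2.9911)
I = -14672/335 (I = 131/(-335/112) = 131*(-112/335) = -14672/335 ≈ -43.797)
(1/(O - 12) + I)² = (1/(102 - 12) - 14672/335)² = (1/90 - 14672/335)² = (-264029/6030)² = 69711312841/36360900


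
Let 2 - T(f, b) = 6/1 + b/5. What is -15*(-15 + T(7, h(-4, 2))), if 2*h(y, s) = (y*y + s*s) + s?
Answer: 318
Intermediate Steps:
h(y, s) = s/2 + s**2/2 + y**2/2 (h(y, s) = ((y*y + s*s) + s)/2 = ((y**2 + s**2) + s)/2 = ((s**2 + y**2) + s)/2 = (s + s**2 + y**2)/2 = s/2 + s**2/2 + y**2/2)
T(f, b) = -4 - b/5 (T(f, b) = 2 - (6/1 + b/5) = 2 - (6*1 + b*(1/5)) = 2 - (6 + b/5) = 2 + (-6 - b/5) = -4 - b/5)
-15*(-15 + T(7, h(-4, 2))) = -15*(-15 + (-4 - ((1/2)*2 + (1/2)*2**2 + (1/2)*(-4)**2)/5)) = -15*(-15 + (-4 - (1 + (1/2)*4 + (1/2)*16)/5)) = -15*(-15 + (-4 - (1 + 2 + 8)/5)) = -15*(-15 + (-4 - 1/5*11)) = -15*(-15 + (-4 - 11/5)) = -15*(-15 - 31/5) = -15*(-106/5) = 318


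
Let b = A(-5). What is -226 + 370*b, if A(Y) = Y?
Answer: -2076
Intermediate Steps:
b = -5
-226 + 370*b = -226 + 370*(-5) = -226 - 1850 = -2076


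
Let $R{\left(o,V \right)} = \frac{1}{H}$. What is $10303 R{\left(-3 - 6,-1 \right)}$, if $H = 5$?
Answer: $\frac{10303}{5} \approx 2060.6$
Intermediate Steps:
$R{\left(o,V \right)} = \frac{1}{5}$
$10303 R{\left(-3 - 6,-1 \right)} = 10303 \cdot \frac{1}{5} = \frac{10303}{5}$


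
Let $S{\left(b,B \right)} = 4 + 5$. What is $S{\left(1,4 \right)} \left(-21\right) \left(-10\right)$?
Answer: $1890$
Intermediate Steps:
$S{\left(b,B \right)} = 9$
$S{\left(1,4 \right)} \left(-21\right) \left(-10\right) = 9 \left(-21\right) \left(-10\right) = \left(-189\right) \left(-10\right) = 1890$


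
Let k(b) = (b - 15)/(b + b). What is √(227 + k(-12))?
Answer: 5*√146/4 ≈ 15.104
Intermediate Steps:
k(b) = (-15 + b)/(2*b) (k(b) = (-15 + b)/((2*b)) = (-15 + b)*(1/(2*b)) = (-15 + b)/(2*b))
√(227 + k(-12)) = √(227 + (½)*(-15 - 12)/(-12)) = √(227 + (½)*(-1/12)*(-27)) = √(227 + 9/8) = √(1825/8) = 5*√146/4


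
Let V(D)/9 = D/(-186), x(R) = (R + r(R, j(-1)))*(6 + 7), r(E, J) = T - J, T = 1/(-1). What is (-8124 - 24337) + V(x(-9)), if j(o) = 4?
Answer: -1006018/31 ≈ -32452.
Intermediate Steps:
T = -1
r(E, J) = -1 - J
x(R) = -65 + 13*R (x(R) = (R + (-1 - 1*4))*(6 + 7) = (R + (-1 - 4))*13 = (R - 5)*13 = (-5 + R)*13 = -65 + 13*R)
V(D) = -3*D/62 (V(D) = 9*(D/(-186)) = 9*(D*(-1/186)) = 9*(-D/186) = -3*D/62)
(-8124 - 24337) + V(x(-9)) = (-8124 - 24337) - 3*(-65 + 13*(-9))/62 = -32461 - 3*(-65 - 117)/62 = -32461 - 3/62*(-182) = -32461 + 273/31 = -1006018/31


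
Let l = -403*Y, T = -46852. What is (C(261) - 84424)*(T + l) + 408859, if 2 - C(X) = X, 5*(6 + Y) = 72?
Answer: 21273228333/5 ≈ 4.2546e+9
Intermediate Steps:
Y = 42/5 (Y = -6 + (⅕)*72 = -6 + 72/5 = 42/5 ≈ 8.4000)
C(X) = 2 - X
l = -16926/5 (l = -403*42/5 = -16926/5 ≈ -3385.2)
(C(261) - 84424)*(T + l) + 408859 = ((2 - 1*261) - 84424)*(-46852 - 16926/5) + 408859 = ((2 - 261) - 84424)*(-251186/5) + 408859 = (-259 - 84424)*(-251186/5) + 408859 = -84683*(-251186/5) + 408859 = 21271184038/5 + 408859 = 21273228333/5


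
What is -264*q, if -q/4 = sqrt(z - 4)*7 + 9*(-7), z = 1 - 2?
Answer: -66528 + 7392*I*sqrt(5) ≈ -66528.0 + 16529.0*I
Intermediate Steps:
z = -1
q = 252 - 28*I*sqrt(5) (q = -4*(sqrt(-1 - 4)*7 + 9*(-7)) = -4*(sqrt(-5)*7 - 63) = -4*((I*sqrt(5))*7 - 63) = -4*(7*I*sqrt(5) - 63) = -4*(-63 + 7*I*sqrt(5)) = 252 - 28*I*sqrt(5) ≈ 252.0 - 62.61*I)
-264*q = -264*(252 - 28*I*sqrt(5)) = -66528 + 7392*I*sqrt(5)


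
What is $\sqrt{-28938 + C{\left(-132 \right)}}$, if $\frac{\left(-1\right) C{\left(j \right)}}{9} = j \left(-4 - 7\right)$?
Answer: $i \sqrt{42006} \approx 204.95 i$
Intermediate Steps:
$C{\left(j \right)} = 99 j$ ($C{\left(j \right)} = - 9 j \left(-4 - 7\right) = - 9 j \left(-11\right) = - 9 \left(- 11 j\right) = 99 j$)
$\sqrt{-28938 + C{\left(-132 \right)}} = \sqrt{-28938 + 99 \left(-132\right)} = \sqrt{-28938 - 13068} = \sqrt{-42006} = i \sqrt{42006}$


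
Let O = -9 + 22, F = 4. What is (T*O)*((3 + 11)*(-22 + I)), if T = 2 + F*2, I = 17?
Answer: -9100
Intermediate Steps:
T = 10 (T = 2 + 4*2 = 2 + 8 = 10)
O = 13
(T*O)*((3 + 11)*(-22 + I)) = (10*13)*((3 + 11)*(-22 + 17)) = 130*(14*(-5)) = 130*(-70) = -9100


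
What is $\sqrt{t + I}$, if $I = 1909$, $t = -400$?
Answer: $\sqrt{1509} \approx 38.846$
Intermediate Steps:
$\sqrt{t + I} = \sqrt{-400 + 1909} = \sqrt{1509}$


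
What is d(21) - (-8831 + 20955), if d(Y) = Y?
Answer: -12103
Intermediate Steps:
d(21) - (-8831 + 20955) = 21 - (-8831 + 20955) = 21 - 1*12124 = 21 - 12124 = -12103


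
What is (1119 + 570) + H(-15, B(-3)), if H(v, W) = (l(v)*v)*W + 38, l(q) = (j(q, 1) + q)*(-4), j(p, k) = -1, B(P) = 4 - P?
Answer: -4993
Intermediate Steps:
l(q) = 4 - 4*q (l(q) = (-1 + q)*(-4) = 4 - 4*q)
H(v, W) = 38 + W*v*(4 - 4*v) (H(v, W) = ((4 - 4*v)*v)*W + 38 = (v*(4 - 4*v))*W + 38 = W*v*(4 - 4*v) + 38 = 38 + W*v*(4 - 4*v))
(1119 + 570) + H(-15, B(-3)) = (1119 + 570) + (38 - 4*(4 - 1*(-3))*(-15)*(-1 - 15)) = 1689 + (38 - 4*(4 + 3)*(-15)*(-16)) = 1689 + (38 - 4*7*(-15)*(-16)) = 1689 + (38 - 6720) = 1689 - 6682 = -4993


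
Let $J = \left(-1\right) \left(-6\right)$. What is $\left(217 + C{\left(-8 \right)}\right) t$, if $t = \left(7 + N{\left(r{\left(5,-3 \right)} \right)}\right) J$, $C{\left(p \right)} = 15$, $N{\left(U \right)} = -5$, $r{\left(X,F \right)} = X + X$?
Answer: $2784$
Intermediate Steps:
$r{\left(X,F \right)} = 2 X$
$J = 6$
$t = 12$ ($t = \left(7 - 5\right) 6 = 2 \cdot 6 = 12$)
$\left(217 + C{\left(-8 \right)}\right) t = \left(217 + 15\right) 12 = 232 \cdot 12 = 2784$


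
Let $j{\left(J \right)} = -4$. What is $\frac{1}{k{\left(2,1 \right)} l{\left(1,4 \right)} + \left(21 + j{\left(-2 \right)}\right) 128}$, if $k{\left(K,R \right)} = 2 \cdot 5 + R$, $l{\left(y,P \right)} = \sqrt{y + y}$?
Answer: $\frac{1088}{2367367} - \frac{11 \sqrt{2}}{4734734} \approx 0.0004563$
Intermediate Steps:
$l{\left(y,P \right)} = \sqrt{2} \sqrt{y}$ ($l{\left(y,P \right)} = \sqrt{2 y} = \sqrt{2} \sqrt{y}$)
$k{\left(K,R \right)} = 10 + R$
$\frac{1}{k{\left(2,1 \right)} l{\left(1,4 \right)} + \left(21 + j{\left(-2 \right)}\right) 128} = \frac{1}{\left(10 + 1\right) \sqrt{2} \sqrt{1} + \left(21 - 4\right) 128} = \frac{1}{11 \sqrt{2} \cdot 1 + 17 \cdot 128} = \frac{1}{11 \sqrt{2} + 2176} = \frac{1}{2176 + 11 \sqrt{2}}$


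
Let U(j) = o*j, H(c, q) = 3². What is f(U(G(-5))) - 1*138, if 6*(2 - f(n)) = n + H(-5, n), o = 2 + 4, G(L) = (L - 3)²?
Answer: -403/2 ≈ -201.50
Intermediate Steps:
H(c, q) = 9
G(L) = (-3 + L)²
o = 6
U(j) = 6*j
f(n) = ½ - n/6 (f(n) = 2 - (n + 9)/6 = 2 - (9 + n)/6 = 2 + (-3/2 - n/6) = ½ - n/6)
f(U(G(-5))) - 1*138 = (½ - (-3 - 5)²) - 1*138 = (½ - (-8)²) - 138 = (½ - 64) - 138 = -127/2 - 138 = -403/2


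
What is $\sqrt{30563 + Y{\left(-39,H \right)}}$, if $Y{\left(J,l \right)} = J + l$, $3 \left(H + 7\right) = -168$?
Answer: $\sqrt{30461} \approx 174.53$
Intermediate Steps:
$H = -63$ ($H = -7 + \frac{1}{3} \left(-168\right) = -7 - 56 = -63$)
$\sqrt{30563 + Y{\left(-39,H \right)}} = \sqrt{30563 - 102} = \sqrt{30461}$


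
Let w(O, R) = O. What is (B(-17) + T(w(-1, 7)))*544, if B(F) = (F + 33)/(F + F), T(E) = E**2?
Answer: 288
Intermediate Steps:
B(F) = (33 + F)/(2*F) (B(F) = (33 + F)/((2*F)) = (33 + F)*(1/(2*F)) = (33 + F)/(2*F))
(B(-17) + T(w(-1, 7)))*544 = ((1/2)*(33 - 17)/(-17) + (-1)**2)*544 = ((1/2)*(-1/17)*16 + 1)*544 = (-8/17 + 1)*544 = (9/17)*544 = 288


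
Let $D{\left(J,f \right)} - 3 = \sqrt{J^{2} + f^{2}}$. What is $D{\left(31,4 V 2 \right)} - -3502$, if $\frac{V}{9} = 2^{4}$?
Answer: $3505 + \sqrt{1328065} \approx 4657.4$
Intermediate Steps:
$V = 144$ ($V = 9 \cdot 2^{4} = 9 \cdot 16 = 144$)
$D{\left(J,f \right)} = 3 + \sqrt{J^{2} + f^{2}}$
$D{\left(31,4 V 2 \right)} - -3502 = \left(3 + \sqrt{31^{2} + \left(4 \cdot 144 \cdot 2\right)^{2}}\right) - -3502 = \left(3 + \sqrt{961 + \left(576 \cdot 2\right)^{2}}\right) + 3502 = \left(3 + \sqrt{961 + 1152^{2}}\right) + 3502 = \left(3 + \sqrt{961 + 1327104}\right) + 3502 = \left(3 + \sqrt{1328065}\right) + 3502 = 3505 + \sqrt{1328065}$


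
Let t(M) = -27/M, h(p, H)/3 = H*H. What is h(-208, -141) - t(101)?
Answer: 6023970/101 ≈ 59643.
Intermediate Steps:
h(p, H) = 3*H² (h(p, H) = 3*(H*H) = 3*H²)
h(-208, -141) - t(101) = 3*(-141)² - (-27)/101 = 3*19881 - (-27)/101 = 59643 - 1*(-27/101) = 59643 + 27/101 = 6023970/101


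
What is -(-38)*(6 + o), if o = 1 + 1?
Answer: 304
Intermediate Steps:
o = 2
-(-38)*(6 + o) = -(-38)*(6 + 2) = -(-38)*8 = -38*(-8) = 304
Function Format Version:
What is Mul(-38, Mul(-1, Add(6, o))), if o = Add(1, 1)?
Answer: 304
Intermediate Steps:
o = 2
Mul(-38, Mul(-1, Add(6, o))) = Mul(-38, Mul(-1, Add(6, 2))) = Mul(-38, Mul(-1, 8)) = Mul(-38, -8) = 304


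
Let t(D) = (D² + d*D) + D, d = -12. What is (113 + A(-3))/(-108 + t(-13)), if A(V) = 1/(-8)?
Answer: 301/544 ≈ 0.55331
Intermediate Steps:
A(V) = -⅛
t(D) = D² - 11*D (t(D) = (D² - 12*D) + D = D² - 11*D)
(113 + A(-3))/(-108 + t(-13)) = (113 - ⅛)/(-108 - 13*(-11 - 13)) = 903/(8*(-108 - 13*(-24))) = 903/(8*(-108 + 312)) = (903/8)/204 = (903/8)*(1/204) = 301/544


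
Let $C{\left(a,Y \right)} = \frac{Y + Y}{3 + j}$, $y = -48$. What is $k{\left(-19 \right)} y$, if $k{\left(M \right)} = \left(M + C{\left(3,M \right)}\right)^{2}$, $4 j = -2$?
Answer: $- \frac{1403568}{25} \approx -56143.0$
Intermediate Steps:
$j = - \frac{1}{2}$ ($j = \frac{1}{4} \left(-2\right) = - \frac{1}{2} \approx -0.5$)
$C{\left(a,Y \right)} = \frac{4 Y}{5}$ ($C{\left(a,Y \right)} = \frac{Y + Y}{3 - \frac{1}{2}} = \frac{2 Y}{\frac{5}{2}} = 2 Y \frac{2}{5} = \frac{4 Y}{5}$)
$k{\left(M \right)} = \frac{81 M^{2}}{25}$ ($k{\left(M \right)} = \left(M + \frac{4 M}{5}\right)^{2} = \left(\frac{9 M}{5}\right)^{2} = \frac{81 M^{2}}{25}$)
$k{\left(-19 \right)} y = \frac{81 \left(-19\right)^{2}}{25} \left(-48\right) = \frac{81}{25} \cdot 361 \left(-48\right) = \frac{29241}{25} \left(-48\right) = - \frac{1403568}{25}$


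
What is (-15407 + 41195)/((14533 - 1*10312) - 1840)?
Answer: 25788/2381 ≈ 10.831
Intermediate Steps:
(-15407 + 41195)/((14533 - 1*10312) - 1840) = 25788/((14533 - 10312) - 1840) = 25788/(4221 - 1840) = 25788/2381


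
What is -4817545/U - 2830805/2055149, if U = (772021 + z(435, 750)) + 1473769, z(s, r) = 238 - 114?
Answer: -855711440525/242930942694 ≈ -3.5224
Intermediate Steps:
z(s, r) = 124
U = 2245914 (U = (772021 + 124) + 1473769 = 772145 + 1473769 = 2245914)
-4817545/U - 2830805/2055149 = -4817545/2245914 - 2830805/2055149 = -4817545*1/2245914 - 2830805*1/2055149 = -253555/118206 - 2830805/2055149 = -855711440525/242930942694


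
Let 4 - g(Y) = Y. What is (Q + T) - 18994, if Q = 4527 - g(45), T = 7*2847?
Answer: 5503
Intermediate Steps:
g(Y) = 4 - Y
T = 19929
Q = 4568 (Q = 4527 - (4 - 1*45) = 4527 - (4 - 45) = 4527 - 1*(-41) = 4527 + 41 = 4568)
(Q + T) - 18994 = (4568 + 19929) - 18994 = 24497 - 18994 = 5503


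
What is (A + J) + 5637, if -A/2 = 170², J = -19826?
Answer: -71989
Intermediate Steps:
A = -57800 (A = -2*170² = -2*28900 = -57800)
(A + J) + 5637 = (-57800 - 19826) + 5637 = -77626 + 5637 = -71989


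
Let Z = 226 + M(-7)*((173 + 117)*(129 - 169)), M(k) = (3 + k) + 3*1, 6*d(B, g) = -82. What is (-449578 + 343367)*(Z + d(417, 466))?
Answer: -3763799207/3 ≈ -1.2546e+9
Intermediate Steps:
d(B, g) = -41/3 (d(B, g) = (⅙)*(-82) = -41/3)
M(k) = 6 + k (M(k) = (3 + k) + 3 = 6 + k)
Z = 11826 (Z = 226 + (6 - 7)*((173 + 117)*(129 - 169)) = 226 - 290*(-40) = 226 - 1*(-11600) = 226 + 11600 = 11826)
(-449578 + 343367)*(Z + d(417, 466)) = (-449578 + 343367)*(11826 - 41/3) = -106211*35437/3 = -3763799207/3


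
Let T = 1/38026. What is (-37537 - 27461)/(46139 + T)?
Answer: -823871316/584827205 ≈ -1.4087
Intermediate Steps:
T = 1/38026 ≈ 2.6298e-5
(-37537 - 27461)/(46139 + T) = (-37537 - 27461)/(46139 + 1/38026) = -64998/1754481615/38026 = -64998*38026/1754481615 = -823871316/584827205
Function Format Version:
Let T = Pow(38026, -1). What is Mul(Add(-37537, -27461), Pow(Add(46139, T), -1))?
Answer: Rational(-823871316, 584827205) ≈ -1.4087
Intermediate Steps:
T = Rational(1, 38026) ≈ 2.6298e-5
Mul(Add(-37537, -27461), Pow(Add(46139, T), -1)) = Mul(Add(-37537, -27461), Pow(Add(46139, Rational(1, 38026)), -1)) = Mul(-64998, Pow(Rational(1754481615, 38026), -1)) = Mul(-64998, Rational(38026, 1754481615)) = Rational(-823871316, 584827205)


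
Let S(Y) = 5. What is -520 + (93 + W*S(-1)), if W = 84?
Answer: -7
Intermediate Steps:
-520 + (93 + W*S(-1)) = -520 + (93 + 84*5) = -520 + (93 + 420) = -520 + 513 = -7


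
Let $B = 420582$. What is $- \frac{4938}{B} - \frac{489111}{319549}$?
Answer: $- \frac{34548202594}{22399426253} \approx -1.5424$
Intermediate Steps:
$- \frac{4938}{B} - \frac{489111}{319549} = - \frac{4938}{420582} - \frac{489111}{319549} = \left(-4938\right) \frac{1}{420582} - \frac{489111}{319549} = - \frac{823}{70097} - \frac{489111}{319549} = - \frac{34548202594}{22399426253}$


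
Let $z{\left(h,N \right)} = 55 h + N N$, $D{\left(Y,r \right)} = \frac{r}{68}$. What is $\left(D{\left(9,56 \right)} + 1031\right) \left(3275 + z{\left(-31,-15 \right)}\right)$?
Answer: $\frac{31486095}{17} \approx 1.8521 \cdot 10^{6}$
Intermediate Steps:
$D{\left(Y,r \right)} = \frac{r}{68}$ ($D{\left(Y,r \right)} = r \frac{1}{68} = \frac{r}{68}$)
$z{\left(h,N \right)} = N^{2} + 55 h$ ($z{\left(h,N \right)} = 55 h + N^{2} = N^{2} + 55 h$)
$\left(D{\left(9,56 \right)} + 1031\right) \left(3275 + z{\left(-31,-15 \right)}\right) = \left(\frac{1}{68} \cdot 56 + 1031\right) \left(3275 + \left(\left(-15\right)^{2} + 55 \left(-31\right)\right)\right) = \left(\frac{14}{17} + 1031\right) \left(3275 + \left(225 - 1705\right)\right) = \frac{17541 \left(3275 - 1480\right)}{17} = \frac{17541}{17} \cdot 1795 = \frac{31486095}{17}$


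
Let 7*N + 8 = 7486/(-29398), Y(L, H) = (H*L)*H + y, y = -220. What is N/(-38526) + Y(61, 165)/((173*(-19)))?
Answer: -115479542827885/228593879738 ≈ -505.17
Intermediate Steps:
Y(L, H) = -220 + L*H² (Y(L, H) = (H*L)*H - 220 = L*H² - 220 = -220 + L*H²)
N = -121335/102893 (N = -8/7 + (7486/(-29398))/7 = -8/7 + (7486*(-1/29398))/7 = -8/7 + (⅐)*(-3743/14699) = -8/7 - 3743/102893 = -121335/102893 ≈ -1.1792)
N/(-38526) + Y(61, 165)/((173*(-19))) = -121335/102893/(-38526) + (-220 + 61*165²)/((173*(-19))) = -121335/102893*(-1/38526) + (-220 + 61*27225)/(-3287) = 40445/1321351906 + (-220 + 1660725)*(-1/3287) = 40445/1321351906 + 1660505*(-1/3287) = 40445/1321351906 - 87395/173 = -115479542827885/228593879738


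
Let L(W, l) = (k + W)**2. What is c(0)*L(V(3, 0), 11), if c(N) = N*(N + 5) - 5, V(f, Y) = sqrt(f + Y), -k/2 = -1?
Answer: -35 - 20*sqrt(3) ≈ -69.641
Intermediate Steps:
k = 2 (k = -2*(-1) = 2)
V(f, Y) = sqrt(Y + f)
c(N) = -5 + N*(5 + N) (c(N) = N*(5 + N) - 5 = -5 + N*(5 + N))
L(W, l) = (2 + W)**2
c(0)*L(V(3, 0), 11) = (-5 + 0**2 + 5*0)*(2 + sqrt(0 + 3))**2 = (-5 + 0 + 0)*(2 + sqrt(3))**2 = -5*(2 + sqrt(3))**2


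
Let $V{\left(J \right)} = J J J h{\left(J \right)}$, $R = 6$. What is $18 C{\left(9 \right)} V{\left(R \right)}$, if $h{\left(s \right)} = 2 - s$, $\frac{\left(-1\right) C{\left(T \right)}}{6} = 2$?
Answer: $186624$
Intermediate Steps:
$C{\left(T \right)} = -12$ ($C{\left(T \right)} = \left(-6\right) 2 = -12$)
$V{\left(J \right)} = J^{3} \left(2 - J\right)$ ($V{\left(J \right)} = J J J \left(2 - J\right) = J J^{2} \left(2 - J\right) = J^{3} \left(2 - J\right)$)
$18 C{\left(9 \right)} V{\left(R \right)} = 18 \left(-12\right) 6^{3} \left(2 - 6\right) = - 216 \cdot 216 \left(2 - 6\right) = - 216 \cdot 216 \left(-4\right) = \left(-216\right) \left(-864\right) = 186624$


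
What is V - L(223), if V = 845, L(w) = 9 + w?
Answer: 613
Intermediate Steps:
V - L(223) = 845 - (9 + 223) = 845 - 1*232 = 845 - 232 = 613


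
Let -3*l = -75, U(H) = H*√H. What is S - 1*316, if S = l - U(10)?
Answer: -291 - 10*√10 ≈ -322.62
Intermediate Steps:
U(H) = H^(3/2)
l = 25 (l = -⅓*(-75) = 25)
S = 25 - 10*√10 (S = 25 - 10^(3/2) = 25 - 10*√10 ≈ -6.6228)
S - 1*316 = (25 - 10*√10) - 1*316 = (25 - 10*√10) - 316 = -291 - 10*√10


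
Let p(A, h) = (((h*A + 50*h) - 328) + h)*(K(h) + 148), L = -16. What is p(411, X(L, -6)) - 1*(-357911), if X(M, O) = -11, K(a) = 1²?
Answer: -448179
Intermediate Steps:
K(a) = 1
p(A, h) = -48872 + 7599*h + 149*A*h (p(A, h) = (((h*A + 50*h) - 328) + h)*(1 + 148) = (((A*h + 50*h) - 328) + h)*149 = (((50*h + A*h) - 328) + h)*149 = ((-328 + 50*h + A*h) + h)*149 = (-328 + 51*h + A*h)*149 = -48872 + 7599*h + 149*A*h)
p(411, X(L, -6)) - 1*(-357911) = (-48872 + 7599*(-11) + 149*411*(-11)) - 1*(-357911) = (-48872 - 83589 - 673629) + 357911 = -806090 + 357911 = -448179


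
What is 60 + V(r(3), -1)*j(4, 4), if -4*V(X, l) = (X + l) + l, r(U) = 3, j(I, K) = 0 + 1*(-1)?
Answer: 241/4 ≈ 60.250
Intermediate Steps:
j(I, K) = -1 (j(I, K) = 0 - 1 = -1)
V(X, l) = -l/2 - X/4 (V(X, l) = -((X + l) + l)/4 = -(X + 2*l)/4 = -l/2 - X/4)
60 + V(r(3), -1)*j(4, 4) = 60 + (-1/2*(-1) - 1/4*3)*(-1) = 60 + (1/2 - 3/4)*(-1) = 60 - 1/4*(-1) = 60 + 1/4 = 241/4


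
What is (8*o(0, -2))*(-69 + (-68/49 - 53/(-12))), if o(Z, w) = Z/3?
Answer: 0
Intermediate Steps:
o(Z, w) = Z/3 (o(Z, w) = Z*(1/3) = Z/3)
(8*o(0, -2))*(-69 + (-68/49 - 53/(-12))) = (8*((1/3)*0))*(-69 + (-68/49 - 53/(-12))) = (8*0)*(-69 + (-68*1/49 - 53*(-1/12))) = 0*(-69 + (-68/49 + 53/12)) = 0*(-69 + 1781/588) = 0*(-38791/588) = 0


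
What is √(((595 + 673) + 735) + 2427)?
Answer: √4430 ≈ 66.558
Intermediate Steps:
√(((595 + 673) + 735) + 2427) = √((1268 + 735) + 2427) = √(2003 + 2427) = √4430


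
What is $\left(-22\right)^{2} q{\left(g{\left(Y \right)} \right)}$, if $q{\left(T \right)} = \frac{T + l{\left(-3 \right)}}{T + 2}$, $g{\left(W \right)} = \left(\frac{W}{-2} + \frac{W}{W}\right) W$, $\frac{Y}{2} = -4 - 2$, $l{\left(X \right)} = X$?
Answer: $\frac{21054}{41} \approx 513.51$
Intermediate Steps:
$Y = -12$ ($Y = 2 \left(-4 - 2\right) = 2 \left(-6\right) = -12$)
$g{\left(W \right)} = W \left(1 - \frac{W}{2}\right)$ ($g{\left(W \right)} = \left(W \left(- \frac{1}{2}\right) + 1\right) W = \left(- \frac{W}{2} + 1\right) W = \left(1 - \frac{W}{2}\right) W = W \left(1 - \frac{W}{2}\right)$)
$q{\left(T \right)} = \frac{-3 + T}{2 + T}$ ($q{\left(T \right)} = \frac{T - 3}{T + 2} = \frac{-3 + T}{2 + T}$)
$\left(-22\right)^{2} q{\left(g{\left(Y \right)} \right)} = \left(-22\right)^{2} \frac{-3 + \frac{1}{2} \left(-12\right) \left(2 - -12\right)}{2 + \frac{1}{2} \left(-12\right) \left(2 - -12\right)} = 484 \frac{-3 + \frac{1}{2} \left(-12\right) \left(2 + 12\right)}{2 + \frac{1}{2} \left(-12\right) \left(2 + 12\right)} = 484 \frac{-3 + \frac{1}{2} \left(-12\right) 14}{2 + \frac{1}{2} \left(-12\right) 14} = 484 \frac{-3 - 84}{2 - 84} = 484 \frac{1}{-82} \left(-87\right) = 484 \left(\left(- \frac{1}{82}\right) \left(-87\right)\right) = 484 \cdot \frac{87}{82} = \frac{21054}{41}$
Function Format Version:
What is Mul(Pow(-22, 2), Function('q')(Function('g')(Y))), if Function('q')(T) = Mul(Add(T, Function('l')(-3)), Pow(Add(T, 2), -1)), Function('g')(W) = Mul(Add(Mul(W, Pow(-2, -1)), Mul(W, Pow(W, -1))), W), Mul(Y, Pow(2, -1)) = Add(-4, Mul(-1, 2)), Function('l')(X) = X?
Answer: Rational(21054, 41) ≈ 513.51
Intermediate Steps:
Y = -12 (Y = Mul(2, Add(-4, Mul(-1, 2))) = Mul(2, Add(-4, -2)) = Mul(2, -6) = -12)
Function('g')(W) = Mul(W, Add(1, Mul(Rational(-1, 2), W))) (Function('g')(W) = Mul(Add(Mul(W, Rational(-1, 2)), 1), W) = Mul(Add(Mul(Rational(-1, 2), W), 1), W) = Mul(Add(1, Mul(Rational(-1, 2), W)), W) = Mul(W, Add(1, Mul(Rational(-1, 2), W))))
Function('q')(T) = Mul(Pow(Add(2, T), -1), Add(-3, T)) (Function('q')(T) = Mul(Add(T, -3), Pow(Add(T, 2), -1)) = Mul(Add(-3, T), Pow(Add(2, T), -1)) = Mul(Pow(Add(2, T), -1), Add(-3, T)))
Mul(Pow(-22, 2), Function('q')(Function('g')(Y))) = Mul(Pow(-22, 2), Mul(Pow(Add(2, Mul(Rational(1, 2), -12, Add(2, Mul(-1, -12)))), -1), Add(-3, Mul(Rational(1, 2), -12, Add(2, Mul(-1, -12)))))) = Mul(484, Mul(Pow(Add(2, Mul(Rational(1, 2), -12, Add(2, 12))), -1), Add(-3, Mul(Rational(1, 2), -12, Add(2, 12))))) = Mul(484, Mul(Pow(Add(2, Mul(Rational(1, 2), -12, 14)), -1), Add(-3, Mul(Rational(1, 2), -12, 14)))) = Mul(484, Mul(Pow(Add(2, -84), -1), Add(-3, -84))) = Mul(484, Mul(Pow(-82, -1), -87)) = Mul(484, Mul(Rational(-1, 82), -87)) = Mul(484, Rational(87, 82)) = Rational(21054, 41)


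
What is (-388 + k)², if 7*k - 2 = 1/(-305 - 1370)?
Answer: 20665670494401/137475625 ≈ 1.5032e+5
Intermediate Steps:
k = 3349/11725 (k = 2/7 + 1/(7*(-305 - 1370)) = 2/7 + (⅐)/(-1675) = 2/7 + (⅐)*(-1/1675) = 2/7 - 1/11725 = 3349/11725 ≈ 0.28563)
(-388 + k)² = (-388 + 3349/11725)² = (-4545951/11725)² = 20665670494401/137475625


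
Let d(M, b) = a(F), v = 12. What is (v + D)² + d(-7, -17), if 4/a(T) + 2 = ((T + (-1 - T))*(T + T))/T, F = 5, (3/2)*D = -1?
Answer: 1147/9 ≈ 127.44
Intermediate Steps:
D = -⅔ (D = (⅔)*(-1) = -⅔ ≈ -0.66667)
a(T) = -1 (a(T) = 4/(-2 + ((T + (-1 - T))*(T + T))/T) = 4/(-2 + (-2*T)/T) = 4/(-2 - 2) = 4/(-4) = 4*(-¼) = -1)
d(M, b) = -1
(v + D)² + d(-7, -17) = (12 - ⅔)² - 1 = (34/3)² - 1 = 1156/9 - 1 = 1147/9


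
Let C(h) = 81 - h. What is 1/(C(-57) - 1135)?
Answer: -1/997 ≈ -0.0010030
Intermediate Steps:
1/(C(-57) - 1135) = 1/((81 - 1*(-57)) - 1135) = 1/((81 + 57) - 1135) = 1/(138 - 1135) = 1/(-997) = -1/997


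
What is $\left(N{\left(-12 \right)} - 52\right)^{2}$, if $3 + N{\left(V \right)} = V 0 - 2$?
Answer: $3249$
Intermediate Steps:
$N{\left(V \right)} = -5$ ($N{\left(V \right)} = -3 + \left(V 0 - 2\right) = -3 + \left(0 - 2\right) = -3 - 2 = -5$)
$\left(N{\left(-12 \right)} - 52\right)^{2} = \left(-5 - 52\right)^{2} = \left(-57\right)^{2} = 3249$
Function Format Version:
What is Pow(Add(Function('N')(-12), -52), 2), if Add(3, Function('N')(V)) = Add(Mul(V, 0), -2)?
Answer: 3249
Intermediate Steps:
Function('N')(V) = -5 (Function('N')(V) = Add(-3, Add(Mul(V, 0), -2)) = Add(-3, Add(0, -2)) = Add(-3, -2) = -5)
Pow(Add(Function('N')(-12), -52), 2) = Pow(Add(-5, -52), 2) = Pow(-57, 2) = 3249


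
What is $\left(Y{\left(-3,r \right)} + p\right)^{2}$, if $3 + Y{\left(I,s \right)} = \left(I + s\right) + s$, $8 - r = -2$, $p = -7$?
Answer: $49$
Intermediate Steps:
$r = 10$ ($r = 8 - -2 = 8 + 2 = 10$)
$Y{\left(I,s \right)} = -3 + I + 2 s$ ($Y{\left(I,s \right)} = -3 + \left(\left(I + s\right) + s\right) = -3 + \left(I + 2 s\right) = -3 + I + 2 s$)
$\left(Y{\left(-3,r \right)} + p\right)^{2} = \left(\left(-3 - 3 + 2 \cdot 10\right) - 7\right)^{2} = \left(\left(-3 - 3 + 20\right) - 7\right)^{2} = \left(14 - 7\right)^{2} = 7^{2} = 49$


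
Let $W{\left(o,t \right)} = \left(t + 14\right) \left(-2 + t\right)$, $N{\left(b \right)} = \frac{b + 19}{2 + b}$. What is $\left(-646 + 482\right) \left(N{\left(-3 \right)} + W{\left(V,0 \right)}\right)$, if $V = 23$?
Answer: $7216$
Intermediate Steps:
$N{\left(b \right)} = \frac{19 + b}{2 + b}$
$W{\left(o,t \right)} = \left(-2 + t\right) \left(14 + t\right)$ ($W{\left(o,t \right)} = \left(14 + t\right) \left(-2 + t\right) = \left(-2 + t\right) \left(14 + t\right)$)
$\left(-646 + 482\right) \left(N{\left(-3 \right)} + W{\left(V,0 \right)}\right) = \left(-646 + 482\right) \left(\frac{19 - 3}{2 - 3} + \left(-28 + 0^{2} + 12 \cdot 0\right)\right) = - 164 \left(\frac{1}{-1} \cdot 16 + \left(-28 + 0 + 0\right)\right) = - 164 \left(\left(-1\right) 16 - 28\right) = - 164 \left(-16 - 28\right) = \left(-164\right) \left(-44\right) = 7216$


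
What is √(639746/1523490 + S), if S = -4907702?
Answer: I*√2847720564398424165/761745 ≈ 2215.3*I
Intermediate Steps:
√(639746/1523490 + S) = √(639746/1523490 - 4907702) = √(639746*(1/1523490) - 4907702) = √(319873/761745 - 4907702) = √(-3738417140117/761745) = I*√2847720564398424165/761745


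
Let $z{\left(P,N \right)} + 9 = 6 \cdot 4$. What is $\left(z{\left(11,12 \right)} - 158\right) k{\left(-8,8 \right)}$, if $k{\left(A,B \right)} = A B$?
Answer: $9152$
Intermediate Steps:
$z{\left(P,N \right)} = 15$ ($z{\left(P,N \right)} = -9 + 6 \cdot 4 = -9 + 24 = 15$)
$\left(z{\left(11,12 \right)} - 158\right) k{\left(-8,8 \right)} = \left(15 - 158\right) \left(\left(-8\right) 8\right) = \left(-143\right) \left(-64\right) = 9152$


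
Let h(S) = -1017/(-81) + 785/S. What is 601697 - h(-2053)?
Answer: 11117330545/18477 ≈ 6.0169e+5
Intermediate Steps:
h(S) = 113/9 + 785/S (h(S) = -1017*(-1/81) + 785/S = 113/9 + 785/S)
601697 - h(-2053) = 601697 - (113/9 + 785/(-2053)) = 601697 - (113/9 + 785*(-1/2053)) = 601697 - (113/9 - 785/2053) = 601697 - 1*224924/18477 = 601697 - 224924/18477 = 11117330545/18477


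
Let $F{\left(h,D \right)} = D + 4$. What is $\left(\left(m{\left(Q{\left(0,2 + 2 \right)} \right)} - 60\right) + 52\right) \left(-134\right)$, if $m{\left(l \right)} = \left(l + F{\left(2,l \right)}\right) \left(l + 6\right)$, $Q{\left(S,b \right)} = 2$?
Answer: $-7504$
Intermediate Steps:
$F{\left(h,D \right)} = 4 + D$
$m{\left(l \right)} = \left(4 + 2 l\right) \left(6 + l\right)$ ($m{\left(l \right)} = \left(l + \left(4 + l\right)\right) \left(l + 6\right) = \left(4 + 2 l\right) \left(6 + l\right)$)
$\left(\left(m{\left(Q{\left(0,2 + 2 \right)} \right)} - 60\right) + 52\right) \left(-134\right) = \left(\left(\left(24 + 2 \cdot 2^{2} + 16 \cdot 2\right) - 60\right) + 52\right) \left(-134\right) = \left(\left(\left(24 + 2 \cdot 4 + 32\right) - 60\right) + 52\right) \left(-134\right) = \left(\left(\left(24 + 8 + 32\right) - 60\right) + 52\right) \left(-134\right) = \left(\left(64 - 60\right) + 52\right) \left(-134\right) = \left(4 + 52\right) \left(-134\right) = 56 \left(-134\right) = -7504$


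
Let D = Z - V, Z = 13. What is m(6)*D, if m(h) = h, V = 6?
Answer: 42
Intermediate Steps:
D = 7 (D = 13 - 1*6 = 13 - 6 = 7)
m(6)*D = 6*7 = 42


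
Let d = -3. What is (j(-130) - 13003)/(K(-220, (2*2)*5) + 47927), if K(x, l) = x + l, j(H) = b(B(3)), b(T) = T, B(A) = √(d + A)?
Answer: -13003/47727 ≈ -0.27245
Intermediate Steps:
B(A) = √(-3 + A)
j(H) = 0 (j(H) = √(-3 + 3) = √0 = 0)
K(x, l) = l + x
(j(-130) - 13003)/(K(-220, (2*2)*5) + 47927) = (0 - 13003)/(((2*2)*5 - 220) + 47927) = -13003/((4*5 - 220) + 47927) = -13003/((20 - 220) + 47927) = -13003/(-200 + 47927) = -13003/47727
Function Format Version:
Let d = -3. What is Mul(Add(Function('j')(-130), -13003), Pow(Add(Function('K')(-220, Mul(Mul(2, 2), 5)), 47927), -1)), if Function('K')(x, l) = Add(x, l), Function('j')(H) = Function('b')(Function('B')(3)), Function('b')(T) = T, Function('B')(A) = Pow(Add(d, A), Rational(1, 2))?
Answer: Rational(-13003, 47727) ≈ -0.27245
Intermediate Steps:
Function('B')(A) = Pow(Add(-3, A), Rational(1, 2))
Function('j')(H) = 0 (Function('j')(H) = Pow(Add(-3, 3), Rational(1, 2)) = Pow(0, Rational(1, 2)) = 0)
Function('K')(x, l) = Add(l, x)
Mul(Add(Function('j')(-130), -13003), Pow(Add(Function('K')(-220, Mul(Mul(2, 2), 5)), 47927), -1)) = Mul(Add(0, -13003), Pow(Add(Add(Mul(Mul(2, 2), 5), -220), 47927), -1)) = Mul(-13003, Pow(Add(Add(Mul(4, 5), -220), 47927), -1)) = Mul(-13003, Pow(Add(Add(20, -220), 47927), -1)) = Mul(-13003, Pow(Add(-200, 47927), -1)) = Mul(-13003, Pow(47727, -1)) = Mul(-13003, Rational(1, 47727)) = Rational(-13003, 47727)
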